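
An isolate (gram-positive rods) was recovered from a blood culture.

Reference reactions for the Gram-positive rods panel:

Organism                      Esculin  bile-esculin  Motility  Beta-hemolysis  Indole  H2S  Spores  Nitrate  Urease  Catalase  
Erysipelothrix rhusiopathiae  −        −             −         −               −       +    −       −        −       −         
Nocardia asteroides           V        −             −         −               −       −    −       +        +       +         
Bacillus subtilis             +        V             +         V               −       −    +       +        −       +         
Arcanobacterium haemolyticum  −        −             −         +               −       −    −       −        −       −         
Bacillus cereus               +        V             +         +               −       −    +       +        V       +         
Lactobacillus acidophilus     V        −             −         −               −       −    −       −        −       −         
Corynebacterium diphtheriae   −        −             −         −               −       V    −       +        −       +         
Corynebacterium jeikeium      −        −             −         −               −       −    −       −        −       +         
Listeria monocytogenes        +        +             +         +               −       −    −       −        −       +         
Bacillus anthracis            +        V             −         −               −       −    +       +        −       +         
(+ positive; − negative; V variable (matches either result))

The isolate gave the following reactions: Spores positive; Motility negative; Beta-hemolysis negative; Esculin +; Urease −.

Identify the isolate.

Bacillus anthracis

Urease −: excludes Nocardia asteroides — 9 left.
Spores +: excludes 6 organisms — 3 left.
Beta-hemolysis −: excludes Bacillus cereus — 2 left.
Motility −: excludes Bacillus subtilis — 1 left.
Esculin +: the one remaining candidate is consistent.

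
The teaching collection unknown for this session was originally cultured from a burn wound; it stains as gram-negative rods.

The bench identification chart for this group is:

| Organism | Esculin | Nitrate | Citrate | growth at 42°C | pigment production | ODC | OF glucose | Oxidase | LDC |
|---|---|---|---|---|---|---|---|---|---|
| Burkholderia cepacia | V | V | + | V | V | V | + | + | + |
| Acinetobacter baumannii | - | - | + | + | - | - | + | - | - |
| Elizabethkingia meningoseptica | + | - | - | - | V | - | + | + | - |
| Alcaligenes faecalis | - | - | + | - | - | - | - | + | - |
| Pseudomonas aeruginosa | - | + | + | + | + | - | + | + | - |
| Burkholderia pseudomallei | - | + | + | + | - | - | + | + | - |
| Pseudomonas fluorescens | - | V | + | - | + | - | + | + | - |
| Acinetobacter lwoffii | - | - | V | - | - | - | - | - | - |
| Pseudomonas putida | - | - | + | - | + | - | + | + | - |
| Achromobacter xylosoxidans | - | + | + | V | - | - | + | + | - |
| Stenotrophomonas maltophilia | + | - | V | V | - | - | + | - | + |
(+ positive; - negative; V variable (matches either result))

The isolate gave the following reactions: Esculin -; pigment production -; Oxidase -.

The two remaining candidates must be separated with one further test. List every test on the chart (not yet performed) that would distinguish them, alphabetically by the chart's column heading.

growth at 42°C, OF glucose

Oxidase -: excludes 8 organisms — 3 left.
pigment production -: all 3 remaining candidates are consistent.
Esculin -: excludes Stenotrophomonas maltophilia — 2 left.
Two candidates remain: Acinetobacter baumannii and Acinetobacter lwoffii.
  Nitrate: - vs - — same for both, does not separate.
  Citrate: + vs V — variable for at least one, does not separate.
  growth at 42°C: Acinetobacter baumannii +, Acinetobacter lwoffii - — discriminates.
  ODC: - vs - — same for both, does not separate.
  OF glucose: Acinetobacter baumannii +, Acinetobacter lwoffii - — discriminates.
  LDC: - vs - — same for both, does not separate.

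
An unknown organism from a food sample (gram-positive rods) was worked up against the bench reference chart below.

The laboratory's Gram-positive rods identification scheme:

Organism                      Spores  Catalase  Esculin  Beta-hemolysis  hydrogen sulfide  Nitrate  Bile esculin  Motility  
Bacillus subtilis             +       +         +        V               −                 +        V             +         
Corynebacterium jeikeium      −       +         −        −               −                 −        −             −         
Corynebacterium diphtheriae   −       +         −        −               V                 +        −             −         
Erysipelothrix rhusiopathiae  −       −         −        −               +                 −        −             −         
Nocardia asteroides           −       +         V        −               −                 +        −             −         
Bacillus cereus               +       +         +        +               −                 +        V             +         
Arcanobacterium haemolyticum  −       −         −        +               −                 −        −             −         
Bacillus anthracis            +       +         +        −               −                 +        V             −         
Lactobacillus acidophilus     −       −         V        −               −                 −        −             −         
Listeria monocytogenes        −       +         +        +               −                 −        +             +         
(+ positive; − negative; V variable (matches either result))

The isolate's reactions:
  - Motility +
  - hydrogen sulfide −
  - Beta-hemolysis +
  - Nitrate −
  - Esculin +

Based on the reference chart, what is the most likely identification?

Nitrate −: excludes 5 organisms — 5 left.
Esculin +: excludes Corynebacterium jeikeium, Erysipelothrix rhusiopathiae, Arcanobacterium haemolyticum — 2 left.
Motility +: excludes Lactobacillus acidophilus — 1 left.
hydrogen sulfide −: the one remaining candidate is consistent.
Beta-hemolysis +: the one remaining candidate is consistent.

Listeria monocytogenes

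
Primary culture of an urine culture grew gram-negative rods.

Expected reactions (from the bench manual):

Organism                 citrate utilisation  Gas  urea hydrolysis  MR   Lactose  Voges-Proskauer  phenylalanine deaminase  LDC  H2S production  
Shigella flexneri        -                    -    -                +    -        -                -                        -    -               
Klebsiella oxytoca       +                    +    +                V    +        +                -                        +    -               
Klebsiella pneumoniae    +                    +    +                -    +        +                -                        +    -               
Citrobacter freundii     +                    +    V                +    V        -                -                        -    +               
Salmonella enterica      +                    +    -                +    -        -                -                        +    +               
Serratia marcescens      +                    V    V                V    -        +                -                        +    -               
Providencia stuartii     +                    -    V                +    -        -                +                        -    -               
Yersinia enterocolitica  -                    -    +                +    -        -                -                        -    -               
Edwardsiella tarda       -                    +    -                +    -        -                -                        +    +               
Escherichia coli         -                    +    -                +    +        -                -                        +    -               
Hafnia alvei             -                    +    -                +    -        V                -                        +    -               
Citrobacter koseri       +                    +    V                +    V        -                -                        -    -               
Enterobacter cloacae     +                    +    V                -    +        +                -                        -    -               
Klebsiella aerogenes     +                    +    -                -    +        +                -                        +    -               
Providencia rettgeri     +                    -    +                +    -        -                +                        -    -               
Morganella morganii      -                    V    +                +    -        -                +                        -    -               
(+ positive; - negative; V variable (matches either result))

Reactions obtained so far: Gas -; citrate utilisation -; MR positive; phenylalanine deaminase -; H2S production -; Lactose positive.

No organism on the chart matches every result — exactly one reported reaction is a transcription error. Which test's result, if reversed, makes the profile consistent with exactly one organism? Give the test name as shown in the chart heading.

Gas

As reported, no row in the chart matches all 6 reactions.
Reversing MR → still no organism matches.
Reversing citrate utilisation → still no organism matches.
Reversing phenylalanine deaminase → still no organism matches.
Reversing H2S production → still no organism matches.
Reversing Gas (to +) → unique match: Escherichia coli.
Reversing Lactose → 2 organisms match (not unique).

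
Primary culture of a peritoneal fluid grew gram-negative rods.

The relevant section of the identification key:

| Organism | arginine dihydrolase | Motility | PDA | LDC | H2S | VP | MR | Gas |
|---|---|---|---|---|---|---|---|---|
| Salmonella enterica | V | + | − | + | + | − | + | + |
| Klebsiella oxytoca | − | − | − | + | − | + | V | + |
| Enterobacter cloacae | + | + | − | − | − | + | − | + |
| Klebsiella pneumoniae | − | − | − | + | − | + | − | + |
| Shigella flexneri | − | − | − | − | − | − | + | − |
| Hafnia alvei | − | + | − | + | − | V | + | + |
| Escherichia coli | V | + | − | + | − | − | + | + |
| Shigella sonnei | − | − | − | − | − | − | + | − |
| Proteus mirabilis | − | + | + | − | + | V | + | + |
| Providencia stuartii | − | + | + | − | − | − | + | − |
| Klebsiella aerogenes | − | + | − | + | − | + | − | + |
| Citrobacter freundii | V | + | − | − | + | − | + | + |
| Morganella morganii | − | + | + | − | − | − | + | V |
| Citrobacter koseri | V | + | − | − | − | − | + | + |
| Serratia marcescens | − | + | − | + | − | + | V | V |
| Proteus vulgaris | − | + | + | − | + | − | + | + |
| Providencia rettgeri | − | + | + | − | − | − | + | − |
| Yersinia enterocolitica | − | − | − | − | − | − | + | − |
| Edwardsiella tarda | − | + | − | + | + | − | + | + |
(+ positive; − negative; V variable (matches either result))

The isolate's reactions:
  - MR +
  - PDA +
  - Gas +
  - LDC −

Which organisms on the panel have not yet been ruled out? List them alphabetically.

PDA +: excludes 14 organisms — 5 left.
LDC −: all 5 remaining candidates are consistent.
MR +: all 5 remaining candidates are consistent.
Gas +: excludes Providencia stuartii, Providencia rettgeri — 3 left.

Morganella morganii, Proteus mirabilis, Proteus vulgaris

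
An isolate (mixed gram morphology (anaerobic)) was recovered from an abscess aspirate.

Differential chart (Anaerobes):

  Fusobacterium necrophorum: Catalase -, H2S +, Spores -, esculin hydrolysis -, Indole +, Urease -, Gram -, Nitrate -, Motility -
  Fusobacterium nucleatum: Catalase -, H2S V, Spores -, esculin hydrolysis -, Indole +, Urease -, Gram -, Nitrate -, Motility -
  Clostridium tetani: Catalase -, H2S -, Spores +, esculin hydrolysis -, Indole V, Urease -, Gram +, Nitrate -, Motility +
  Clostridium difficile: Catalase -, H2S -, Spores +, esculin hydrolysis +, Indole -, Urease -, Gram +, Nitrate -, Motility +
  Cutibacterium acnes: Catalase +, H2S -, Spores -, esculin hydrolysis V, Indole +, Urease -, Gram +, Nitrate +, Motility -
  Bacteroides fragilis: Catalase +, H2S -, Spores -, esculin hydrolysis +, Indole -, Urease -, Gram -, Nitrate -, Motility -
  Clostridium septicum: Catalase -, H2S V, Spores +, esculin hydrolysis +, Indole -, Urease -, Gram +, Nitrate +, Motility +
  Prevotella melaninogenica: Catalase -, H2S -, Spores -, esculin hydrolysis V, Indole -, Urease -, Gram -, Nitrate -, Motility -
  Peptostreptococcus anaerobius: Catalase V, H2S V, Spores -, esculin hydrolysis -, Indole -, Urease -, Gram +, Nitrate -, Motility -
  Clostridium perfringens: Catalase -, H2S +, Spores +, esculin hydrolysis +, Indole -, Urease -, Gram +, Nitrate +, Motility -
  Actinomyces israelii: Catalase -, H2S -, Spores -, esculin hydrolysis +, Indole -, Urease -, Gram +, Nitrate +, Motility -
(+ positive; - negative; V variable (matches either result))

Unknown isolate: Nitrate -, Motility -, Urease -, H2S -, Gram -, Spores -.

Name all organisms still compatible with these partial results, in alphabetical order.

Bacteroides fragilis, Fusobacterium nucleatum, Prevotella melaninogenica

Nitrate -: excludes Cutibacterium acnes, Clostridium septicum, Clostridium perfringens, Actinomyces israelii — 7 left.
Urease -: all 7 remaining candidates are consistent.
Gram -: excludes Clostridium tetani, Clostridium difficile, Peptostreptococcus anaerobius — 4 left.
Spores -: all 4 remaining candidates are consistent.
Motility -: all 4 remaining candidates are consistent.
H2S -: excludes Fusobacterium necrophorum — 3 left.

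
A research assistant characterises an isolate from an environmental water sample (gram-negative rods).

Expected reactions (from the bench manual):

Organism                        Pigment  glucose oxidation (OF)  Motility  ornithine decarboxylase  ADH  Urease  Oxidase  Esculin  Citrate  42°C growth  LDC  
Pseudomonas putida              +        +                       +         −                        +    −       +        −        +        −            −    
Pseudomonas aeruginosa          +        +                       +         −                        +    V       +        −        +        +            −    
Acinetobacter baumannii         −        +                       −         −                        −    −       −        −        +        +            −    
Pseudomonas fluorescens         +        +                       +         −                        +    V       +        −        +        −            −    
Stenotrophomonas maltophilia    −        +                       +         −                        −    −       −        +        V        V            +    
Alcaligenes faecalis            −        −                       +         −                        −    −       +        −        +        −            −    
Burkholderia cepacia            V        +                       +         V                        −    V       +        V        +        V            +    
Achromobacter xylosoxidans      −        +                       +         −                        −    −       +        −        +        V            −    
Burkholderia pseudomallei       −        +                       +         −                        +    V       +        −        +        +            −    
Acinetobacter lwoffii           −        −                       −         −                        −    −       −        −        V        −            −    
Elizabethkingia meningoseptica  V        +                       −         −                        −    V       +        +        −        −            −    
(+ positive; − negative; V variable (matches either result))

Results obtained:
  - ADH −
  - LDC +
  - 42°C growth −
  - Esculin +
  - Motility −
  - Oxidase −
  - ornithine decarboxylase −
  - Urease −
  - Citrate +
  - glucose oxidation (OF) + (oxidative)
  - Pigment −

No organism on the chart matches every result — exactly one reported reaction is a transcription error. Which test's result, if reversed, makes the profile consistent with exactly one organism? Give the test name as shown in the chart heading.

Motility

As reported, no row in the chart matches all 11 reactions.
Reversing Esculin → still no organism matches.
Reversing glucose oxidation (OF) → still no organism matches.
Reversing Citrate → still no organism matches.
Reversing Oxidase → still no organism matches.
Reversing LDC → still no organism matches.
Reversing ornithine decarboxylase → still no organism matches.
Reversing 42°C growth → still no organism matches.
Reversing ADH → still no organism matches.
Reversing Pigment → still no organism matches.
Reversing Urease → still no organism matches.
Reversing Motility (to +) → unique match: Stenotrophomonas maltophilia.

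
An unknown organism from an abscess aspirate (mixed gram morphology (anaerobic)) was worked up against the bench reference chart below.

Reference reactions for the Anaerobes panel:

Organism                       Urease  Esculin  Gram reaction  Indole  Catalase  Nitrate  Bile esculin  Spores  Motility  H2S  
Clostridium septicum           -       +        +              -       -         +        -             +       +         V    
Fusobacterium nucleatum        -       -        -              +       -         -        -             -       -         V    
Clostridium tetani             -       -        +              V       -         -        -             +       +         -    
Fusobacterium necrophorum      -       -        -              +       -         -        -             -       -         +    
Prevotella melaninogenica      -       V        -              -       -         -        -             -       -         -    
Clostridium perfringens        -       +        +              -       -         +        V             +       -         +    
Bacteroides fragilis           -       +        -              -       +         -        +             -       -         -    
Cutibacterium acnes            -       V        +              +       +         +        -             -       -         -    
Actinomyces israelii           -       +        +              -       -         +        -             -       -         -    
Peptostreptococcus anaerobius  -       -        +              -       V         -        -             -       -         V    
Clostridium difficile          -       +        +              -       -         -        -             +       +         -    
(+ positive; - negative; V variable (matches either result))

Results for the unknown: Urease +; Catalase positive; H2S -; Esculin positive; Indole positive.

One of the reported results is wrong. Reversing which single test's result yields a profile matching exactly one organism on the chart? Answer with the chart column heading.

As reported, no row in the chart matches all 5 reactions.
Reversing H2S → still no organism matches.
Reversing Indole → still no organism matches.
Reversing Catalase → still no organism matches.
Reversing Urease (to -) → unique match: Cutibacterium acnes.
Reversing Esculin → still no organism matches.

Urease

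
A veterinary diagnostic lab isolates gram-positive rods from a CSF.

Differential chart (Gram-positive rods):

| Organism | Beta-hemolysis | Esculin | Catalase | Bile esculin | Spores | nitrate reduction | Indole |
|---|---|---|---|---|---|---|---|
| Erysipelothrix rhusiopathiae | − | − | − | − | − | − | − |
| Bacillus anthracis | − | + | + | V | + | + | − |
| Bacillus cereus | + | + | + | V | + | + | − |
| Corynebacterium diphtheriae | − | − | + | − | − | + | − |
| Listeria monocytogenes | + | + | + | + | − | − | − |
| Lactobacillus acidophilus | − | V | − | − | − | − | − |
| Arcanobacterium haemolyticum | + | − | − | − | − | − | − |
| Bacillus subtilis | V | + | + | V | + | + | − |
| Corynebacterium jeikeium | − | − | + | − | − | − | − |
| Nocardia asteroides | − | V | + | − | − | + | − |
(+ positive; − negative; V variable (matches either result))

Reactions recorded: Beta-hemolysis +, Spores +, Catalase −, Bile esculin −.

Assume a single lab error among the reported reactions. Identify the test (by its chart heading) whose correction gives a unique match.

As reported, no row in the chart matches all 4 reactions.
Reversing Bile esculin → still no organism matches.
Reversing Spores (to −) → unique match: Arcanobacterium haemolyticum.
Reversing Beta-hemolysis → still no organism matches.
Reversing Catalase → 2 organisms match (not unique).

Spores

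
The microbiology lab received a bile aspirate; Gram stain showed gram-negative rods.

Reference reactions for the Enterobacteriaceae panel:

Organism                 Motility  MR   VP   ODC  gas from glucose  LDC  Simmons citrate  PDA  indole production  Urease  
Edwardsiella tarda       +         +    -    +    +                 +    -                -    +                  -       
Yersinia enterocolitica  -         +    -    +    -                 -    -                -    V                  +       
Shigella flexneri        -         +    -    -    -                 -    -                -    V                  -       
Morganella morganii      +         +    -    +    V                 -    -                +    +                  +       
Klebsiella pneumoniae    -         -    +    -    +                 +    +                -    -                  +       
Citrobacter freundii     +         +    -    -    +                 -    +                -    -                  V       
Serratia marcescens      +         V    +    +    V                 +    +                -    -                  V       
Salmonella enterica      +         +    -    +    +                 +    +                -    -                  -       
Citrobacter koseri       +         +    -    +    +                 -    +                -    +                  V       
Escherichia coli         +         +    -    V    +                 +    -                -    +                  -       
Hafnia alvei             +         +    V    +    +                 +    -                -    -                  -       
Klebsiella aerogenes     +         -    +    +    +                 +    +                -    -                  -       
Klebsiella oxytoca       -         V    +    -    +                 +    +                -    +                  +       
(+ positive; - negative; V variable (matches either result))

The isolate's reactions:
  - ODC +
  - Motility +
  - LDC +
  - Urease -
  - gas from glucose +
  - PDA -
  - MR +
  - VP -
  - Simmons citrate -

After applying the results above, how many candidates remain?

3

MR +: excludes Klebsiella pneumoniae, Klebsiella aerogenes — 11 left.
LDC +: excludes 5 organisms — 6 left.
VP -: excludes Serratia marcescens, Klebsiella oxytoca — 4 left.
gas from glucose +: all 4 remaining candidates are consistent.
Urease -: all 4 remaining candidates are consistent.
PDA -: all 4 remaining candidates are consistent.
ODC +: all 4 remaining candidates are consistent.
Motility +: all 4 remaining candidates are consistent.
Simmons citrate -: excludes Salmonella enterica — 3 left.
Still consistent: Edwardsiella tarda, Escherichia coli, Hafnia alvei.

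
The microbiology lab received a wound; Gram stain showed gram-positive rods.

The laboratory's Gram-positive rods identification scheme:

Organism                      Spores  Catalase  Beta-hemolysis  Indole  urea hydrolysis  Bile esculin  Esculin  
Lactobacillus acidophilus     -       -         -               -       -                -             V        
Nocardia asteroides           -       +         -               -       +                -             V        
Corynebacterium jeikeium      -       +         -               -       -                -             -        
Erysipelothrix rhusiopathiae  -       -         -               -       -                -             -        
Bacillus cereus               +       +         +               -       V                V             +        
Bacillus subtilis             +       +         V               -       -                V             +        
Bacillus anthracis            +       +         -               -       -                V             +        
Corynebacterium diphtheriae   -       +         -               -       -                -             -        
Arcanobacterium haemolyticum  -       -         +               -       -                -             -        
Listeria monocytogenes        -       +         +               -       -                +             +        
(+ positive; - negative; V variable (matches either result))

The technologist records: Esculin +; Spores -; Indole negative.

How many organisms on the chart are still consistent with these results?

3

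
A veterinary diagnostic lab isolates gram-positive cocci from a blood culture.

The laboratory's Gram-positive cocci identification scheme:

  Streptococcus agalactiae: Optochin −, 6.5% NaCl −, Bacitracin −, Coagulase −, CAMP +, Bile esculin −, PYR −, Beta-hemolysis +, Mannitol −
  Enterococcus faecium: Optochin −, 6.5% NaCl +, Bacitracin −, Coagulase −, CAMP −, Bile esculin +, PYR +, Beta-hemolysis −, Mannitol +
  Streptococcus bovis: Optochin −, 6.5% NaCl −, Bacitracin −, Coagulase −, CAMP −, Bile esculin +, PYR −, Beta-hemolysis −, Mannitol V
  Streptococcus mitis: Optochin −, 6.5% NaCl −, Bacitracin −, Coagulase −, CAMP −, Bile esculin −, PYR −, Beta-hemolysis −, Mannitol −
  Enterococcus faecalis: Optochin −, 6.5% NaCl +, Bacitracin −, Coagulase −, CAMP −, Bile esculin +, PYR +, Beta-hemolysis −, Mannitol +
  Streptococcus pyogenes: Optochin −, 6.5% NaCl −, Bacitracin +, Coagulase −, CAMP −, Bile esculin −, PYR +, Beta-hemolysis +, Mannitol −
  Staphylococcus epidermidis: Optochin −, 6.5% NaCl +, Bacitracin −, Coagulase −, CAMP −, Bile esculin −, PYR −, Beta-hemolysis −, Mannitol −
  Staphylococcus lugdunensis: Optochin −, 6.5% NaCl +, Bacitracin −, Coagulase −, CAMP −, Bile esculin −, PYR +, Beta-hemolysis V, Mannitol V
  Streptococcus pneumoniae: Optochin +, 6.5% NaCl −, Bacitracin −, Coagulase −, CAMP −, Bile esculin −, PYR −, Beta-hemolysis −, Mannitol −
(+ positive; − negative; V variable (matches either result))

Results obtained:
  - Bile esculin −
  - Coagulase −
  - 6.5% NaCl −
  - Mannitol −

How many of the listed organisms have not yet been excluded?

Bile esculin −: excludes Enterococcus faecium, Streptococcus bovis, Enterococcus faecalis — 6 left.
Mannitol −: all 6 remaining candidates are consistent.
Coagulase −: all 6 remaining candidates are consistent.
6.5% NaCl −: excludes Staphylococcus epidermidis, Staphylococcus lugdunensis — 4 left.
Still consistent: Streptococcus agalactiae, Streptococcus mitis, Streptococcus pneumoniae, Streptococcus pyogenes.

4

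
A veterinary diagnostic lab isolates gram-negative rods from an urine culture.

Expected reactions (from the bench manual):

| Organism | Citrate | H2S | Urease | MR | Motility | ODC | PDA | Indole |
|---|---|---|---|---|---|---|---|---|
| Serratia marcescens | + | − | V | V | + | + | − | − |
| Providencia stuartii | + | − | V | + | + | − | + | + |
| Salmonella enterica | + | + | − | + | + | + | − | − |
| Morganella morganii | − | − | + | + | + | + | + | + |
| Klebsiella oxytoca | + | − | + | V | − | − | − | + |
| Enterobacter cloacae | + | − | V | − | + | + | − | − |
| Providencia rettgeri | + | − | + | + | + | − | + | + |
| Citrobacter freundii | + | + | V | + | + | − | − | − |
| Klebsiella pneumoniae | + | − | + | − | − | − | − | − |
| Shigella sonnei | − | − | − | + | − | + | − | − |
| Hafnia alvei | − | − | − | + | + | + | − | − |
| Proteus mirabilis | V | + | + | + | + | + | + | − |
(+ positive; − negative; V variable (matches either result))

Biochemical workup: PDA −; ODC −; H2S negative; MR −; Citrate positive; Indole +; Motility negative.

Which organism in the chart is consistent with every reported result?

Klebsiella oxytoca

PDA −: excludes Providencia stuartii, Morganella morganii, Providencia rettgeri, Proteus mirabilis — 8 left.
Citrate +: excludes Shigella sonnei, Hafnia alvei — 6 left.
ODC −: excludes Serratia marcescens, Salmonella enterica, Enterobacter cloacae — 3 left.
Indole +: excludes Citrobacter freundii, Klebsiella pneumoniae — 1 left.
H2S −: the one remaining candidate is consistent.
MR −: the one remaining candidate is consistent.
Motility −: the one remaining candidate is consistent.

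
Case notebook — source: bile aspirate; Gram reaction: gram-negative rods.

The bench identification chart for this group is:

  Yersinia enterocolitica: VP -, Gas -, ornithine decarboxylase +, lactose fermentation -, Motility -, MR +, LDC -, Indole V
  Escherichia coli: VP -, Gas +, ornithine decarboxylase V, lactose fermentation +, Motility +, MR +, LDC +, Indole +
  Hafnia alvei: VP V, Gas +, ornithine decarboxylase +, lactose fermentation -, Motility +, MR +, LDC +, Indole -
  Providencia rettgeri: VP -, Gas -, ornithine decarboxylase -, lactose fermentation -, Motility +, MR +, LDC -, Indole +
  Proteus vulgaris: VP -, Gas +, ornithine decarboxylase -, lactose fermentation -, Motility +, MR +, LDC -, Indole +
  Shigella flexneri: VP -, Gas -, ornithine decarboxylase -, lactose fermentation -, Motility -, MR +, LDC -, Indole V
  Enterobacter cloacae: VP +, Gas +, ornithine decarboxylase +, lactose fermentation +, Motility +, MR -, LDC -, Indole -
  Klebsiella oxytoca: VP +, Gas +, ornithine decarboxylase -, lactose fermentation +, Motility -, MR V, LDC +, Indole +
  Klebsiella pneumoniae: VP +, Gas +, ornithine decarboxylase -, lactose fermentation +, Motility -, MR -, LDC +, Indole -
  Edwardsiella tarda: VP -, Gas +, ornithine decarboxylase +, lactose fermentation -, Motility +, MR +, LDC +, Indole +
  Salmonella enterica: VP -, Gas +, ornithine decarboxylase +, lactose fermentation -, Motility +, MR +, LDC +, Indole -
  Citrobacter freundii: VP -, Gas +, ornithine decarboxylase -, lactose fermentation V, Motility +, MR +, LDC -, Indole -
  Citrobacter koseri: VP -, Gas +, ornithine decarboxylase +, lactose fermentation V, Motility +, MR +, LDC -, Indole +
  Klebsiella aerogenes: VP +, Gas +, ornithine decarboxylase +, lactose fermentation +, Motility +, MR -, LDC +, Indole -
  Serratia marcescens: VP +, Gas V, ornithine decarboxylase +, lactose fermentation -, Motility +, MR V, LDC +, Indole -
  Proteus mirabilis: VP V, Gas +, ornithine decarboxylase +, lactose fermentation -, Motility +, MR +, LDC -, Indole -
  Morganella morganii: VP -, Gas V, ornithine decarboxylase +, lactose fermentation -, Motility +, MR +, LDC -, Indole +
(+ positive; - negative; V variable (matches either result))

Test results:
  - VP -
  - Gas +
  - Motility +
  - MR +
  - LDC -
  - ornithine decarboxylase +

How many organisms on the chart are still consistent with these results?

Motility +: excludes Yersinia enterocolitica, Shigella flexneri, Klebsiella oxytoca, Klebsiella pneumoniae — 13 left.
ornithine decarboxylase +: excludes Providencia rettgeri, Proteus vulgaris, Citrobacter freundii — 10 left.
Gas +: all 10 remaining candidates are consistent.
VP -: excludes Enterobacter cloacae, Klebsiella aerogenes, Serratia marcescens — 7 left.
MR +: all 7 remaining candidates are consistent.
LDC -: excludes Escherichia coli, Hafnia alvei, Edwardsiella tarda, Salmonella enterica — 3 left.
Still consistent: Citrobacter koseri, Morganella morganii, Proteus mirabilis.

3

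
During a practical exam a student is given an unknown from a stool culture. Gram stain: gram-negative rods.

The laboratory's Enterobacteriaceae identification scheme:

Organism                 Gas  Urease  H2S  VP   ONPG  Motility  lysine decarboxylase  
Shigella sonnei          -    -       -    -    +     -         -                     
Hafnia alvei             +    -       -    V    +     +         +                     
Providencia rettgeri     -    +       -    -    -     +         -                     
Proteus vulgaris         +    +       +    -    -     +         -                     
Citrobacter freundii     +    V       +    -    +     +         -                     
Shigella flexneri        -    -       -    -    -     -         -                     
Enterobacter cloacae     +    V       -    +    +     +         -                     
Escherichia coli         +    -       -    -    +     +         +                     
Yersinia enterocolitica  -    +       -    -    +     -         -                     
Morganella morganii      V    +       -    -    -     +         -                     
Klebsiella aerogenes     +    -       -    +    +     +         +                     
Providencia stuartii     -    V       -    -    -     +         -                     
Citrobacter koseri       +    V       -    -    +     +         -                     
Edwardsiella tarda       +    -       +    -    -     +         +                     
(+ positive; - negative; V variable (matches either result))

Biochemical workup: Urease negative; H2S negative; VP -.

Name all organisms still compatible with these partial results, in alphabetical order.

Urease -: excludes Providencia rettgeri, Proteus vulgaris, Yersinia enterocolitica, Morganella morganii — 10 left.
H2S -: excludes Citrobacter freundii, Edwardsiella tarda — 8 left.
VP -: excludes Enterobacter cloacae, Klebsiella aerogenes — 6 left.

Citrobacter koseri, Escherichia coli, Hafnia alvei, Providencia stuartii, Shigella flexneri, Shigella sonnei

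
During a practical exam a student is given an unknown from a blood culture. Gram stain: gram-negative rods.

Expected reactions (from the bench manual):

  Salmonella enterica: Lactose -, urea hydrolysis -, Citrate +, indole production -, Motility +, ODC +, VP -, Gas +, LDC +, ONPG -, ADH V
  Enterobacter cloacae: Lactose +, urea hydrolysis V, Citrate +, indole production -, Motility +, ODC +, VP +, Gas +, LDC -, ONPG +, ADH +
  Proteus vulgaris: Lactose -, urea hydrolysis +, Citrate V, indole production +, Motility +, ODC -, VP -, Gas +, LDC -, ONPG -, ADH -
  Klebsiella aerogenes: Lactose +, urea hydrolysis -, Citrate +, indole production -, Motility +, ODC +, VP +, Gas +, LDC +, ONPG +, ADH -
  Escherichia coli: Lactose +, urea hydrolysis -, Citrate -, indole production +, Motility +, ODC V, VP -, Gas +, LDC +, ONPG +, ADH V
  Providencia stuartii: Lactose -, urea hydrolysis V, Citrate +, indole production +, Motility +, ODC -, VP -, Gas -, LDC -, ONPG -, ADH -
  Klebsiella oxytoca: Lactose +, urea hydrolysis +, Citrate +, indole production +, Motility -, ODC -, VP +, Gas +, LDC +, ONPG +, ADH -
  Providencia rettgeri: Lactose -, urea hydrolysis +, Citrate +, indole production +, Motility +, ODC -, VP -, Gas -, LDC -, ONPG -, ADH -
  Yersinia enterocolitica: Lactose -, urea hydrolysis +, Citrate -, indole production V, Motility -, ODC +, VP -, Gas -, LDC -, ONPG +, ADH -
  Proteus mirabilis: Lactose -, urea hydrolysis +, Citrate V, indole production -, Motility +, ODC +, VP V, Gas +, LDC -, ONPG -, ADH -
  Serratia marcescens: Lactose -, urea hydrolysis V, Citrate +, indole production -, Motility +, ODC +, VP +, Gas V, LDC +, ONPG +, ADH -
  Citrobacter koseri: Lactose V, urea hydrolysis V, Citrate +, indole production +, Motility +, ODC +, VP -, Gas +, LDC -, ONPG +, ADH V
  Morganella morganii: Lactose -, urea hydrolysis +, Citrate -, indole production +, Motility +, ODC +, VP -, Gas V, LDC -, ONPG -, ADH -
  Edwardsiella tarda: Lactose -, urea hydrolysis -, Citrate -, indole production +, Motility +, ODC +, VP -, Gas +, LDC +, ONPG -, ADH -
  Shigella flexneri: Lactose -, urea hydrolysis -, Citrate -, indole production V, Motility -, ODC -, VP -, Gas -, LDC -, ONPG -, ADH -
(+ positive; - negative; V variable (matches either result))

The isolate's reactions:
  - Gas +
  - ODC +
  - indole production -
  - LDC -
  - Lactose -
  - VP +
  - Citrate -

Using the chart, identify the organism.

Proteus mirabilis

ODC +: excludes 5 organisms — 10 left.
Lactose -: excludes Enterobacter cloacae, Klebsiella aerogenes, Escherichia coli — 7 left.
LDC -: excludes Salmonella enterica, Serratia marcescens, Edwardsiella tarda — 4 left.
indole production -: excludes Citrobacter koseri, Morganella morganii — 2 left.
Citrate -: all 2 remaining candidates are consistent.
Gas +: excludes Yersinia enterocolitica — 1 left.
VP +: the one remaining candidate is consistent.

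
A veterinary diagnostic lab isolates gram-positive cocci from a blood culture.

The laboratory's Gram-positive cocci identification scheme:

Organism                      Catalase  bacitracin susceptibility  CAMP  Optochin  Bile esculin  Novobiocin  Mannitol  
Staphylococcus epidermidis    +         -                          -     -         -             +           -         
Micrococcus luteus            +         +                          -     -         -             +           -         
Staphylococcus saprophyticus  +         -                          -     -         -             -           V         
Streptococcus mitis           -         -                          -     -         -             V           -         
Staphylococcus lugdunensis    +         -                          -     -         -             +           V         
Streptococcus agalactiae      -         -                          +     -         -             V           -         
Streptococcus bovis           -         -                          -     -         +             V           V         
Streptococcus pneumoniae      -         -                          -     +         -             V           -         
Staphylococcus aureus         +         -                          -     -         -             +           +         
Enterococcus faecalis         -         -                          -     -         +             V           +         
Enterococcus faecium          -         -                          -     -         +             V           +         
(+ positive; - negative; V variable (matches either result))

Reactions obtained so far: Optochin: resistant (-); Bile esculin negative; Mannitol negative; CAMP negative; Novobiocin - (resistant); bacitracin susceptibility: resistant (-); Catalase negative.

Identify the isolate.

Mannitol -: excludes Staphylococcus aureus, Enterococcus faecalis, Enterococcus faecium — 8 left.
Bile esculin -: excludes Streptococcus bovis — 7 left.
Optochin -: excludes Streptococcus pneumoniae — 6 left.
CAMP -: excludes Streptococcus agalactiae — 5 left.
bacitracin susceptibility -: excludes Micrococcus luteus — 4 left.
Catalase -: excludes Staphylococcus epidermidis, Staphylococcus saprophyticus, Staphylococcus lugdunensis — 1 left.
Novobiocin -: the one remaining candidate is consistent.

Streptococcus mitis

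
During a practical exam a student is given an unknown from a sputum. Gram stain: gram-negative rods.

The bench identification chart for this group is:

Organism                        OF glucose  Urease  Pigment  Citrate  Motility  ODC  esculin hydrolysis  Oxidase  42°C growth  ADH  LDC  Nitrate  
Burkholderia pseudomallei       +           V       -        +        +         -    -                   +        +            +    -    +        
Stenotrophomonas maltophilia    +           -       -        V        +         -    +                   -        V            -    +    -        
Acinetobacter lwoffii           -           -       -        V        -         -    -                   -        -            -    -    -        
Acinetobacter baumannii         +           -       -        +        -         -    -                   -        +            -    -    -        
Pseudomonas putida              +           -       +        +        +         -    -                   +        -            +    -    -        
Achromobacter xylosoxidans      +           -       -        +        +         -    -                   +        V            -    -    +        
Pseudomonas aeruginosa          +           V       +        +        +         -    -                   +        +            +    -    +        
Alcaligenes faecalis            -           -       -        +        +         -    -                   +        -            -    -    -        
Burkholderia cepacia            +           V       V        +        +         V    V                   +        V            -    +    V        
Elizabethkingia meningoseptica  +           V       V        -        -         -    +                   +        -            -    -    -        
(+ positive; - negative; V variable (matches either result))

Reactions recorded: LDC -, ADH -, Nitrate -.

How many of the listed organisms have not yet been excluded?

4

ADH -: excludes Burkholderia pseudomallei, Pseudomonas putida, Pseudomonas aeruginosa — 7 left.
Nitrate -: excludes Achromobacter xylosoxidans — 6 left.
LDC -: excludes Stenotrophomonas maltophilia, Burkholderia cepacia — 4 left.
Still consistent: Acinetobacter baumannii, Acinetobacter lwoffii, Alcaligenes faecalis, Elizabethkingia meningoseptica.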